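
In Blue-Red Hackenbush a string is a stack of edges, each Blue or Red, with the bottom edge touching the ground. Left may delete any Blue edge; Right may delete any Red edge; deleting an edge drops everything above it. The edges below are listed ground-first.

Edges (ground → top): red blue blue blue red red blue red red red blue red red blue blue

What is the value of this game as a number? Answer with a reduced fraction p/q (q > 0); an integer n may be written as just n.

-3545/16384

step 1: add red to get r; options L={ · } R={ 0 } => -1
step 2: add blue to get rb; options L={ -1 } R={ 0 } => -1/2
step 3: add blue to get rbb; options L={ -1; -1/2 } R={ 0 } => -1/4
step 4: add blue to get rbbb; options L={ -1; -1/2; -1/4 } R={ 0 } => -1/8
step 5: add red to get rbbbr; options L={ -1; -1/2; -1/4 } R={ -1/8; 0 } => -3/16
step 6: add red to get rbbbrr; options L={ -1; -1/2; -1/4 } R={ -3/16; -1/8; 0 } => -7/32
step 7: add blue to get rbbbrrb; options L={ -1; -1/2; -1/4; -7/32 } R={ -3/16; -1/8; 0 } => -13/64
step 8: add red to get rbbbrrbr; options L={ -1; -1/2; -1/4; -7/32 } R={ -13/64; -3/16; -1/8; 0 } => -27/128
step 9: add red to get rbbbrrbrr; options L={ -1; -1/2; -1/4; -7/32 } R={ -27/128; -13/64; -3/16; -1/8; 0 } => -55/256
step 10: add red to get rbbbrrbrrr; options L={ -1; -1/2; -1/4; -7/32 } R={ -55/256; -27/128; -13/64; -3/16; -1/8; 0 } => -111/512
step 11: add blue to get rbbbrrbrrrb; options L={ -1; -1/2; -1/4; -7/32; -111/512 } R={ -55/256; -27/128; -13/64; -3/16; -1/8; 0 } => -221/1024
step 12: add red to get rbbbrrbrrrbr; options L={ -1; -1/2; -1/4; -7/32; -111/512 } R={ -221/1024; -55/256; -27/128; -13/64; -3/16; -1/8; 0 } => -443/2048
step 13: add red to get rbbbrrbrrrbrr; options L={ -1; -1/2; -1/4; -7/32; -111/512 } R={ -443/2048; -221/1024; -55/256; -27/128; -13/64; -3/16; -1/8; 0 } => -887/4096
step 14: add blue to get rbbbrrbrrrbrrb; options L={ -1; -1/2; -1/4; -7/32; -111/512; -887/4096 } R={ -443/2048; -221/1024; -55/256; -27/128; -13/64; -3/16; -1/8; 0 } => -1773/8192
step 15: add blue to get rbbbrrbrrrbrrbb; options L={ -1; -1/2; -1/4; -7/32; -111/512; -887/4096; -1773/8192 } R={ -443/2048; -221/1024; -55/256; -27/128; -13/64; -3/16; -1/8; 0 } => -3545/16384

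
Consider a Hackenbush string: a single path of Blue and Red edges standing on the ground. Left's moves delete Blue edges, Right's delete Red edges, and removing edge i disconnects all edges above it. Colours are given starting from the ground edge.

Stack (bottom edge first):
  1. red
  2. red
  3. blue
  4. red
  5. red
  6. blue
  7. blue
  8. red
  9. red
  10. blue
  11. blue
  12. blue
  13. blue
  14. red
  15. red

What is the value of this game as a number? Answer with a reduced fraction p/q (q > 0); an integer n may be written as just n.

edge 1 of 15 (red): { (no moves) | 0 } ⇒ -1
edge 2 of 15 (red): { (no moves) | -1 0 } ⇒ -2
edge 3 of 15 (blue): { -2 | -1 0 } ⇒ -3/2
edge 4 of 15 (red): { -2 | -3/2 -1 0 } ⇒ -7/4
edge 5 of 15 (red): { -2 | -7/4 -3/2 -1 0 } ⇒ -15/8
edge 6 of 15 (blue): { -2 -15/8 | -7/4 -3/2 -1 0 } ⇒ -29/16
edge 7 of 15 (blue): { -2 -15/8 -29/16 | -7/4 -3/2 -1 0 } ⇒ -57/32
edge 8 of 15 (red): { -2 -15/8 -29/16 | -57/32 -7/4 -3/2 -1 0 } ⇒ -115/64
edge 9 of 15 (red): { -2 -15/8 -29/16 | -115/64 -57/32 -7/4 -3/2 -1 0 } ⇒ -231/128
edge 10 of 15 (blue): { -2 -15/8 -29/16 -231/128 | -115/64 -57/32 -7/4 -3/2 -1 0 } ⇒ -461/256
edge 11 of 15 (blue): { -2 -15/8 -29/16 -231/128 -461/256 | -115/64 -57/32 -7/4 -3/2 -1 0 } ⇒ -921/512
edge 12 of 15 (blue): { -2 -15/8 -29/16 -231/128 -461/256 -921/512 | -115/64 -57/32 -7/4 -3/2 -1 0 } ⇒ -1841/1024
edge 13 of 15 (blue): { -2 -15/8 -29/16 -231/128 -461/256 -921/512 -1841/1024 | -115/64 -57/32 -7/4 -3/2 -1 0 } ⇒ -3681/2048
edge 14 of 15 (red): { -2 -15/8 -29/16 -231/128 -461/256 -921/512 -1841/1024 | -3681/2048 -115/64 -57/32 -7/4 -3/2 -1 0 } ⇒ -7363/4096
edge 15 of 15 (red): { -2 -15/8 -29/16 -231/128 -461/256 -921/512 -1841/1024 | -7363/4096 -3681/2048 -115/64 -57/32 -7/4 -3/2 -1 0 } ⇒ -14727/8192

-14727/8192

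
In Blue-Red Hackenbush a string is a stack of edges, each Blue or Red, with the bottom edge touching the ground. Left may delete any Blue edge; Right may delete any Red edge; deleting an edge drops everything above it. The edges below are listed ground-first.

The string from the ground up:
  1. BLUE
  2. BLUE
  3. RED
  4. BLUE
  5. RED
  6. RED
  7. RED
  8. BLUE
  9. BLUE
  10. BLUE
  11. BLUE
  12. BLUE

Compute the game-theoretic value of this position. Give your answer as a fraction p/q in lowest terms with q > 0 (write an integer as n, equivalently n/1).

1599/1024

Build g(s[:k]) for k = 1..12, string s = BLUE BLUE RED BLUE RED RED RED BLUE BLUE BLUE BLUE BLUE.
B: Left { 0 }, Right { ∅ } gives simplest 1
BB: Left { 0 1 }, Right { ∅ } gives simplest 2
BBR: Left { 0 1 }, Right { 2 } gives simplest 3/2
BBRB: Left { 0 1 3/2 }, Right { 2 } gives simplest 7/4
BBRBR: Left { 0 1 3/2 }, Right { 7/4 2 } gives simplest 13/8
BBRBRR: Left { 0 1 3/2 }, Right { 13/8 7/4 2 } gives simplest 25/16
BBRBRRR: Left { 0 1 3/2 }, Right { 25/16 13/8 7/4 2 } gives simplest 49/32
BBRBRRRB: Left { 0 1 3/2 49/32 }, Right { 25/16 13/8 7/4 2 } gives simplest 99/64
BBRBRRRBB: Left { 0 1 3/2 49/32 99/64 }, Right { 25/16 13/8 7/4 2 } gives simplest 199/128
BBRBRRRBBB: Left { 0 1 3/2 49/32 99/64 199/128 }, Right { 25/16 13/8 7/4 2 } gives simplest 399/256
BBRBRRRBBBB: Left { 0 1 3/2 49/32 99/64 199/128 399/256 }, Right { 25/16 13/8 7/4 2 } gives simplest 799/512
BBRBRRRBBBBB: Left { 0 1 3/2 49/32 99/64 199/128 399/256 799/512 }, Right { 25/16 13/8 7/4 2 } gives simplest 1599/1024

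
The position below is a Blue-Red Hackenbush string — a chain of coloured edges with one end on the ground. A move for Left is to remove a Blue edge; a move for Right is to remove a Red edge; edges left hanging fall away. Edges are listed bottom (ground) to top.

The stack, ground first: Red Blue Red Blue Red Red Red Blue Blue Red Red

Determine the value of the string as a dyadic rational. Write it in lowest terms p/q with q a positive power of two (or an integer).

Build G(s[:k]) for k = 1..11, string s = Red Blue Red Blue Red Red Red Blue Blue Red Red.
R: Left { none }, Right { 0 } = simplest -1
RB: Left { -1 }, Right { 0 } = simplest -1/2
RBR: Left { -1 }, Right { -1/2 0 } = simplest -3/4
RBRB: Left { -1 -3/4 }, Right { -1/2 0 } = simplest -5/8
RBRBR: Left { -1 -3/4 }, Right { -5/8 -1/2 0 } = simplest -11/16
RBRBRR: Left { -1 -3/4 }, Right { -11/16 -5/8 -1/2 0 } = simplest -23/32
RBRBRRR: Left { -1 -3/4 }, Right { -23/32 -11/16 -5/8 -1/2 0 } = simplest -47/64
RBRBRRRB: Left { -1 -3/4 -47/64 }, Right { -23/32 -11/16 -5/8 -1/2 0 } = simplest -93/128
RBRBRRRBB: Left { -1 -3/4 -47/64 -93/128 }, Right { -23/32 -11/16 -5/8 -1/2 0 } = simplest -185/256
RBRBRRRBBR: Left { -1 -3/4 -47/64 -93/128 }, Right { -185/256 -23/32 -11/16 -5/8 -1/2 0 } = simplest -371/512
RBRBRRRBBRR: Left { -1 -3/4 -47/64 -93/128 }, Right { -371/512 -185/256 -23/32 -11/16 -5/8 -1/2 0 } = simplest -743/1024

-743/1024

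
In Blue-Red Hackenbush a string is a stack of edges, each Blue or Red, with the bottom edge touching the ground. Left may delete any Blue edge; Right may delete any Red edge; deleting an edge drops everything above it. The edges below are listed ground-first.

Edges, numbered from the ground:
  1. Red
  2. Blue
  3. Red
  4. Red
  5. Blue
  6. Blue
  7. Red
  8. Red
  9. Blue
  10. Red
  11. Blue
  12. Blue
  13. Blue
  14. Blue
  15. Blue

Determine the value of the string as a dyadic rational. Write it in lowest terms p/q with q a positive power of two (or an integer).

-13121/16384

Build val(s[:k]) for k = 1..15, string s = Red Blue Red Red Blue Blue Red Red Blue Red Blue Blue Blue Blue Blue.
R: Left { — }, Right { 0 } ⇒ simplest -1
RB: Left { -1 }, Right { 0 } ⇒ simplest -1/2
RBR: Left { -1 }, Right { -1/2 0 } ⇒ simplest -3/4
RBRR: Left { -1 }, Right { -3/4 -1/2 0 } ⇒ simplest -7/8
RBRRB: Left { -1 -7/8 }, Right { -3/4 -1/2 0 } ⇒ simplest -13/16
RBRRBB: Left { -1 -7/8 -13/16 }, Right { -3/4 -1/2 0 } ⇒ simplest -25/32
RBRRBBR: Left { -1 -7/8 -13/16 }, Right { -25/32 -3/4 -1/2 0 } ⇒ simplest -51/64
RBRRBBRR: Left { -1 -7/8 -13/16 }, Right { -51/64 -25/32 -3/4 -1/2 0 } ⇒ simplest -103/128
RBRRBBRRB: Left { -1 -7/8 -13/16 -103/128 }, Right { -51/64 -25/32 -3/4 -1/2 0 } ⇒ simplest -205/256
RBRRBBRRBR: Left { -1 -7/8 -13/16 -103/128 }, Right { -205/256 -51/64 -25/32 -3/4 -1/2 0 } ⇒ simplest -411/512
RBRRBBRRBRB: Left { -1 -7/8 -13/16 -103/128 -411/512 }, Right { -205/256 -51/64 -25/32 -3/4 -1/2 0 } ⇒ simplest -821/1024
RBRRBBRRBRBB: Left { -1 -7/8 -13/16 -103/128 -411/512 -821/1024 }, Right { -205/256 -51/64 -25/32 -3/4 -1/2 0 } ⇒ simplest -1641/2048
RBRRBBRRBRBBB: Left { -1 -7/8 -13/16 -103/128 -411/512 -821/1024 -1641/2048 }, Right { -205/256 -51/64 -25/32 -3/4 -1/2 0 } ⇒ simplest -3281/4096
RBRRBBRRBRBBBB: Left { -1 -7/8 -13/16 -103/128 -411/512 -821/1024 -1641/2048 -3281/4096 }, Right { -205/256 -51/64 -25/32 -3/4 -1/2 0 } ⇒ simplest -6561/8192
RBRRBBRRBRBBBBB: Left { -1 -7/8 -13/16 -103/128 -411/512 -821/1024 -1641/2048 -3281/4096 -6561/8192 }, Right { -205/256 -51/64 -25/32 -3/4 -1/2 0 } ⇒ simplest -13121/16384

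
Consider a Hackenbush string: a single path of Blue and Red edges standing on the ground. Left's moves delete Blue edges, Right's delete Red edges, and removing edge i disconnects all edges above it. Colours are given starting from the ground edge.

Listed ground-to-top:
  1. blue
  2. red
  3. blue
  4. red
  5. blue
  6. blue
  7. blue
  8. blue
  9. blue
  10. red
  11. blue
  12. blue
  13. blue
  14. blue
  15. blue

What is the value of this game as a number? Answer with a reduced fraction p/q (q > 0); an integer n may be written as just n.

12223/16384

Recurse on prefixes of the 15-edge string blue red blue red blue blue blue blue blue red blue blue blue blue blue:
1 of 15 · b · max L 0 · min R +∞ -> 1
2 of 15 · br · max L 0 · min R 1 -> 1/2
3 of 15 · brb · max L 1/2 · min R 1 -> 3/4
4 of 15 · brbr · max L 1/2 · min R 3/4 -> 5/8
5 of 15 · brbrb · max L 5/8 · min R 3/4 -> 11/16
6 of 15 · brbrbb · max L 11/16 · min R 3/4 -> 23/32
7 of 15 · brbrbbb · max L 23/32 · min R 3/4 -> 47/64
8 of 15 · brbrbbbb · max L 47/64 · min R 3/4 -> 95/128
9 of 15 · brbrbbbbb · max L 95/128 · min R 3/4 -> 191/256
10 of 15 · brbrbbbbbr · max L 95/128 · min R 191/256 -> 381/512
11 of 15 · brbrbbbbbrb · max L 381/512 · min R 191/256 -> 763/1024
12 of 15 · brbrbbbbbrbb · max L 763/1024 · min R 191/256 -> 1527/2048
13 of 15 · brbrbbbbbrbbb · max L 1527/2048 · min R 191/256 -> 3055/4096
14 of 15 · brbrbbbbbrbbbb · max L 3055/4096 · min R 191/256 -> 6111/8192
15 of 15 · brbrbbbbbrbbbbb · max L 6111/8192 · min R 191/256 -> 12223/16384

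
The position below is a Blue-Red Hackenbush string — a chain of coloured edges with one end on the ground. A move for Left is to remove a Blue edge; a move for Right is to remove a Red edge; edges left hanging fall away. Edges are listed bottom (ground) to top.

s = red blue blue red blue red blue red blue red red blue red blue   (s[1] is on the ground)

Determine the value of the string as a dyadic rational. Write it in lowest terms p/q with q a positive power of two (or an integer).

Recurse on prefixes of the 14-edge string red blue blue red blue red blue red blue red red blue red blue:
v_1 [r]  L=[none]  R=[0]  — -1
v_2 [rb]  L=[-1]  R=[0]  — -1/2
v_3 [rbb]  L=[-1,-1/2]  R=[0]  — -1/4
v_4 [rbbr]  L=[-1,-1/2]  R=[-1/4,0]  — -3/8
v_5 [rbbrb]  L=[-1,-1/2,-3/8]  R=[-1/4,0]  — -5/16
v_6 [rbbrbr]  L=[-1,-1/2,-3/8]  R=[-5/16,-1/4,0]  — -11/32
v_7 [rbbrbrb]  L=[-1,-1/2,-3/8,-11/32]  R=[-5/16,-1/4,0]  — -21/64
v_8 [rbbrbrbr]  L=[-1,-1/2,-3/8,-11/32]  R=[-21/64,-5/16,-1/4,0]  — -43/128
v_9 [rbbrbrbrb]  L=[-1,-1/2,-3/8,-11/32,-43/128]  R=[-21/64,-5/16,-1/4,0]  — -85/256
v_10 [rbbrbrbrbr]  L=[-1,-1/2,-3/8,-11/32,-43/128]  R=[-85/256,-21/64,-5/16,-1/4,0]  — -171/512
v_11 [rbbrbrbrbrr]  L=[-1,-1/2,-3/8,-11/32,-43/128]  R=[-171/512,-85/256,-21/64,-5/16,-1/4,0]  — -343/1024
v_12 [rbbrbrbrbrrb]  L=[-1,-1/2,-3/8,-11/32,-43/128,-343/1024]  R=[-171/512,-85/256,-21/64,-5/16,-1/4,0]  — -685/2048
v_13 [rbbrbrbrbrrbr]  L=[-1,-1/2,-3/8,-11/32,-43/128,-343/1024]  R=[-685/2048,-171/512,-85/256,-21/64,-5/16,-1/4,0]  — -1371/4096
v_14 [rbbrbrbrbrrbrb]  L=[-1,-1/2,-3/8,-11/32,-43/128,-343/1024,-1371/4096]  R=[-685/2048,-171/512,-85/256,-21/64,-5/16,-1/4,0]  — -2741/8192

-2741/8192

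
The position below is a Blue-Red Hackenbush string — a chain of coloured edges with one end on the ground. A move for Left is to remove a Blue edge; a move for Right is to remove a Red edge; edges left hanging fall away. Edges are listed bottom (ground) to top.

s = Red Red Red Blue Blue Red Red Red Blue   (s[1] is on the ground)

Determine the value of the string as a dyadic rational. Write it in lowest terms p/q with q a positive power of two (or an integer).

-157/64

Prefix values for Red Red Red Blue Blue Red Red Red Blue via {L|R} + simplicity:
step 1: add Red to get R; options L={ · } R={ 0 } -> -1
step 2: add Red to get RR; options L={ · } R={ -1; 0 } -> -2
step 3: add Red to get RRR; options L={ · } R={ -2; -1; 0 } -> -3
step 4: add Blue to get RRRB; options L={ -3 } R={ -2; -1; 0 } -> -5/2
step 5: add Blue to get RRRBB; options L={ -3; -5/2 } R={ -2; -1; 0 } -> -9/4
step 6: add Red to get RRRBBR; options L={ -3; -5/2 } R={ -9/4; -2; -1; 0 } -> -19/8
step 7: add Red to get RRRBBRR; options L={ -3; -5/2 } R={ -19/8; -9/4; -2; -1; 0 } -> -39/16
step 8: add Red to get RRRBBRRR; options L={ -3; -5/2 } R={ -39/16; -19/8; -9/4; -2; -1; 0 } -> -79/32
step 9: add Blue to get RRRBBRRRB; options L={ -3; -5/2; -79/32 } R={ -39/16; -19/8; -9/4; -2; -1; 0 } -> -157/64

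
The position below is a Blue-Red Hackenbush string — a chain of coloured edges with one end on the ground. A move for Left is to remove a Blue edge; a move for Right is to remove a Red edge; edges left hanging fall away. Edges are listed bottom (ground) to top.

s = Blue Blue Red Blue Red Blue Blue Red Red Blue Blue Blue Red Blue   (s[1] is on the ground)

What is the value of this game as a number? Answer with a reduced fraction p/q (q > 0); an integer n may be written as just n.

6971/4096

Build G(s[:k]) for k = 1..14, string s = Blue Blue Red Blue Red Blue Blue Red Red Blue Blue Blue Red Blue.
edge 1 of 14 (Blue): { 0 | ∅ } -> 1
edge 2 of 14 (Blue): { 0,1 | ∅ } -> 2
edge 3 of 14 (Red): { 0,1 | 2 } -> 3/2
edge 4 of 14 (Blue): { 0,1,3/2 | 2 } -> 7/4
edge 5 of 14 (Red): { 0,1,3/2 | 7/4,2 } -> 13/8
edge 6 of 14 (Blue): { 0,1,3/2,13/8 | 7/4,2 } -> 27/16
edge 7 of 14 (Blue): { 0,1,3/2,13/8,27/16 | 7/4,2 } -> 55/32
edge 8 of 14 (Red): { 0,1,3/2,13/8,27/16 | 55/32,7/4,2 } -> 109/64
edge 9 of 14 (Red): { 0,1,3/2,13/8,27/16 | 109/64,55/32,7/4,2 } -> 217/128
edge 10 of 14 (Blue): { 0,1,3/2,13/8,27/16,217/128 | 109/64,55/32,7/4,2 } -> 435/256
edge 11 of 14 (Blue): { 0,1,3/2,13/8,27/16,217/128,435/256 | 109/64,55/32,7/4,2 } -> 871/512
edge 12 of 14 (Blue): { 0,1,3/2,13/8,27/16,217/128,435/256,871/512 | 109/64,55/32,7/4,2 } -> 1743/1024
edge 13 of 14 (Red): { 0,1,3/2,13/8,27/16,217/128,435/256,871/512 | 1743/1024,109/64,55/32,7/4,2 } -> 3485/2048
edge 14 of 14 (Blue): { 0,1,3/2,13/8,27/16,217/128,435/256,871/512,3485/2048 | 1743/1024,109/64,55/32,7/4,2 } -> 6971/4096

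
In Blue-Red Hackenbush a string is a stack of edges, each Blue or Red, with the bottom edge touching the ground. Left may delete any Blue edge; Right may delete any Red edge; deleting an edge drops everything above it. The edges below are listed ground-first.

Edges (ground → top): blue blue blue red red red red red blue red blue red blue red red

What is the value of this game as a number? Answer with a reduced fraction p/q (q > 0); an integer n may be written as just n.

1 of 15 · b · max L 0 · min R +∞ = 1
2 of 15 · bb · max L 1 · min R +∞ = 2
3 of 15 · bbb · max L 2 · min R +∞ = 3
4 of 15 · bbbr · max L 2 · min R 3 = 5/2
5 of 15 · bbbrr · max L 2 · min R 5/2 = 9/4
6 of 15 · bbbrrr · max L 2 · min R 9/4 = 17/8
7 of 15 · bbbrrrr · max L 2 · min R 17/8 = 33/16
8 of 15 · bbbrrrrr · max L 2 · min R 33/16 = 65/32
9 of 15 · bbbrrrrrb · max L 65/32 · min R 33/16 = 131/64
10 of 15 · bbbrrrrrbr · max L 65/32 · min R 131/64 = 261/128
11 of 15 · bbbrrrrrbrb · max L 261/128 · min R 131/64 = 523/256
12 of 15 · bbbrrrrrbrbr · max L 261/128 · min R 523/256 = 1045/512
13 of 15 · bbbrrrrrbrbrb · max L 1045/512 · min R 523/256 = 2091/1024
14 of 15 · bbbrrrrrbrbrbr · max L 1045/512 · min R 2091/1024 = 4181/2048
15 of 15 · bbbrrrrrbrbrbrr · max L 1045/512 · min R 4181/2048 = 8361/4096

8361/4096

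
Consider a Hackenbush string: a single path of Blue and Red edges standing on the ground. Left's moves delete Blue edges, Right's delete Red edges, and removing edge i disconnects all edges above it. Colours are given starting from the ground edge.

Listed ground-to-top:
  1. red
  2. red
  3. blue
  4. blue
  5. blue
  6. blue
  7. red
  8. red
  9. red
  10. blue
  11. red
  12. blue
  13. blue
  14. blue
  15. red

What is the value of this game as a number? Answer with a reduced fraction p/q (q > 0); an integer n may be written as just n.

-9123/8192

Build G(s[:k]) for k = 1..15, string s = red red blue blue blue blue red red red blue red blue blue blue red.
G(r) = {  | 0 } => -1
G(rr) = {  | -1; 0 } => -2
G(rrb) = { -2 | -1; 0 } => -3/2
G(rrbb) = { -2; -3/2 | -1; 0 } => -5/4
G(rrbbb) = { -2; -3/2; -5/4 | -1; 0 } => -9/8
G(rrbbbb) = { -2; -3/2; -5/4; -9/8 | -1; 0 } => -17/16
G(rrbbbbr) = { -2; -3/2; -5/4; -9/8 | -17/16; -1; 0 } => -35/32
G(rrbbbbrr) = { -2; -3/2; -5/4; -9/8 | -35/32; -17/16; -1; 0 } => -71/64
G(rrbbbbrrr) = { -2; -3/2; -5/4; -9/8 | -71/64; -35/32; -17/16; -1; 0 } => -143/128
G(rrbbbbrrrb) = { -2; -3/2; -5/4; -9/8; -143/128 | -71/64; -35/32; -17/16; -1; 0 } => -285/256
G(rrbbbbrrrbr) = { -2; -3/2; -5/4; -9/8; -143/128 | -285/256; -71/64; -35/32; -17/16; -1; 0 } => -571/512
G(rrbbbbrrrbrb) = { -2; -3/2; -5/4; -9/8; -143/128; -571/512 | -285/256; -71/64; -35/32; -17/16; -1; 0 } => -1141/1024
G(rrbbbbrrrbrbb) = { -2; -3/2; -5/4; -9/8; -143/128; -571/512; -1141/1024 | -285/256; -71/64; -35/32; -17/16; -1; 0 } => -2281/2048
G(rrbbbbrrrbrbbb) = { -2; -3/2; -5/4; -9/8; -143/128; -571/512; -1141/1024; -2281/2048 | -285/256; -71/64; -35/32; -17/16; -1; 0 } => -4561/4096
G(rrbbbbrrrbrbbbr) = { -2; -3/2; -5/4; -9/8; -143/128; -571/512; -1141/1024; -2281/2048 | -4561/4096; -285/256; -71/64; -35/32; -17/16; -1; 0 } => -9123/8192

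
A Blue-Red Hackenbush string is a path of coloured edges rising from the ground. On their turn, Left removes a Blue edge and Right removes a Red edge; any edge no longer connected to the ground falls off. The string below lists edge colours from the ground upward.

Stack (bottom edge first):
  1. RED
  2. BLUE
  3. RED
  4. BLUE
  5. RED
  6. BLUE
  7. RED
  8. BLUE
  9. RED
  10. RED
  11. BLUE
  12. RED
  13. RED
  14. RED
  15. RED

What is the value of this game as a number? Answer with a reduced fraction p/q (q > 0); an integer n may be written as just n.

step 1: add RED to get R; options L={ none } R={ 0 } — -1
step 2: add BLUE to get RB; options L={ -1 } R={ 0 } — -1/2
step 3: add RED to get RBR; options L={ -1 } R={ -1/2,0 } — -3/4
step 4: add BLUE to get RBRB; options L={ -1,-3/4 } R={ -1/2,0 } — -5/8
step 5: add RED to get RBRBR; options L={ -1,-3/4 } R={ -5/8,-1/2,0 } — -11/16
step 6: add BLUE to get RBRBRB; options L={ -1,-3/4,-11/16 } R={ -5/8,-1/2,0 } — -21/32
step 7: add RED to get RBRBRBR; options L={ -1,-3/4,-11/16 } R={ -21/32,-5/8,-1/2,0 } — -43/64
step 8: add BLUE to get RBRBRBRB; options L={ -1,-3/4,-11/16,-43/64 } R={ -21/32,-5/8,-1/2,0 } — -85/128
step 9: add RED to get RBRBRBRBR; options L={ -1,-3/4,-11/16,-43/64 } R={ -85/128,-21/32,-5/8,-1/2,0 } — -171/256
step 10: add RED to get RBRBRBRBRR; options L={ -1,-3/4,-11/16,-43/64 } R={ -171/256,-85/128,-21/32,-5/8,-1/2,0 } — -343/512
step 11: add BLUE to get RBRBRBRBRRB; options L={ -1,-3/4,-11/16,-43/64,-343/512 } R={ -171/256,-85/128,-21/32,-5/8,-1/2,0 } — -685/1024
step 12: add RED to get RBRBRBRBRRBR; options L={ -1,-3/4,-11/16,-43/64,-343/512 } R={ -685/1024,-171/256,-85/128,-21/32,-5/8,-1/2,0 } — -1371/2048
step 13: add RED to get RBRBRBRBRRBRR; options L={ -1,-3/4,-11/16,-43/64,-343/512 } R={ -1371/2048,-685/1024,-171/256,-85/128,-21/32,-5/8,-1/2,0 } — -2743/4096
step 14: add RED to get RBRBRBRBRRBRRR; options L={ -1,-3/4,-11/16,-43/64,-343/512 } R={ -2743/4096,-1371/2048,-685/1024,-171/256,-85/128,-21/32,-5/8,-1/2,0 } — -5487/8192
step 15: add RED to get RBRBRBRBRRBRRRR; options L={ -1,-3/4,-11/16,-43/64,-343/512 } R={ -5487/8192,-2743/4096,-1371/2048,-685/1024,-171/256,-85/128,-21/32,-5/8,-1/2,0 } — -10975/16384

-10975/16384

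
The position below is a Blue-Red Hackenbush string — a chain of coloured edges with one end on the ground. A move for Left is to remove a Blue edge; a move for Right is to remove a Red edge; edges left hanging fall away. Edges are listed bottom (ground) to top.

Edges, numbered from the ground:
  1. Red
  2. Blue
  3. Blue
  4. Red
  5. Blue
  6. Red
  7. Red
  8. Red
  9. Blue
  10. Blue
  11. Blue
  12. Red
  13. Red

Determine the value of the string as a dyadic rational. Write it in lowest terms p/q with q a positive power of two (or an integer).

G_1 [R]  L=[(no moves)]  R=[0]  ⇒ -1
G_2 [RB]  L=[-1]  R=[0]  ⇒ -1/2
G_3 [RBB]  L=[-1 -1/2]  R=[0]  ⇒ -1/4
G_4 [RBBR]  L=[-1 -1/2]  R=[-1/4 0]  ⇒ -3/8
G_5 [RBBRB]  L=[-1 -1/2 -3/8]  R=[-1/4 0]  ⇒ -5/16
G_6 [RBBRBR]  L=[-1 -1/2 -3/8]  R=[-5/16 -1/4 0]  ⇒ -11/32
G_7 [RBBRBRR]  L=[-1 -1/2 -3/8]  R=[-11/32 -5/16 -1/4 0]  ⇒ -23/64
G_8 [RBBRBRRR]  L=[-1 -1/2 -3/8]  R=[-23/64 -11/32 -5/16 -1/4 0]  ⇒ -47/128
G_9 [RBBRBRRRB]  L=[-1 -1/2 -3/8 -47/128]  R=[-23/64 -11/32 -5/16 -1/4 0]  ⇒ -93/256
G_10 [RBBRBRRRBB]  L=[-1 -1/2 -3/8 -47/128 -93/256]  R=[-23/64 -11/32 -5/16 -1/4 0]  ⇒ -185/512
G_11 [RBBRBRRRBBB]  L=[-1 -1/2 -3/8 -47/128 -93/256 -185/512]  R=[-23/64 -11/32 -5/16 -1/4 0]  ⇒ -369/1024
G_12 [RBBRBRRRBBBR]  L=[-1 -1/2 -3/8 -47/128 -93/256 -185/512]  R=[-369/1024 -23/64 -11/32 -5/16 -1/4 0]  ⇒ -739/2048
G_13 [RBBRBRRRBBBRR]  L=[-1 -1/2 -3/8 -47/128 -93/256 -185/512]  R=[-739/2048 -369/1024 -23/64 -11/32 -5/16 -1/4 0]  ⇒ -1479/4096

-1479/4096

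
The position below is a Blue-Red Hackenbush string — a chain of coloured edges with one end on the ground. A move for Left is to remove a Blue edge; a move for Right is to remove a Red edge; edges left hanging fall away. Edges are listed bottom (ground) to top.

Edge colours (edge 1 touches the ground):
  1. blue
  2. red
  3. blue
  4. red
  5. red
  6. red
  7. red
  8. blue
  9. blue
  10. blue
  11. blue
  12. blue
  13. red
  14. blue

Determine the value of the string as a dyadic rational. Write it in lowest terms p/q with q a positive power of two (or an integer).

4347/8192

1 of 14 · b · max L 0 · min R +∞ gives 1
2 of 14 · br · max L 0 · min R 1 gives 1/2
3 of 14 · brb · max L 1/2 · min R 1 gives 3/4
4 of 14 · brbr · max L 1/2 · min R 3/4 gives 5/8
5 of 14 · brbrr · max L 1/2 · min R 5/8 gives 9/16
6 of 14 · brbrrr · max L 1/2 · min R 9/16 gives 17/32
7 of 14 · brbrrrr · max L 1/2 · min R 17/32 gives 33/64
8 of 14 · brbrrrrb · max L 33/64 · min R 17/32 gives 67/128
9 of 14 · brbrrrrbb · max L 67/128 · min R 17/32 gives 135/256
10 of 14 · brbrrrrbbb · max L 135/256 · min R 17/32 gives 271/512
11 of 14 · brbrrrrbbbb · max L 271/512 · min R 17/32 gives 543/1024
12 of 14 · brbrrrrbbbbb · max L 543/1024 · min R 17/32 gives 1087/2048
13 of 14 · brbrrrrbbbbbr · max L 543/1024 · min R 1087/2048 gives 2173/4096
14 of 14 · brbrrrrbbbbbrb · max L 2173/4096 · min R 1087/2048 gives 4347/8192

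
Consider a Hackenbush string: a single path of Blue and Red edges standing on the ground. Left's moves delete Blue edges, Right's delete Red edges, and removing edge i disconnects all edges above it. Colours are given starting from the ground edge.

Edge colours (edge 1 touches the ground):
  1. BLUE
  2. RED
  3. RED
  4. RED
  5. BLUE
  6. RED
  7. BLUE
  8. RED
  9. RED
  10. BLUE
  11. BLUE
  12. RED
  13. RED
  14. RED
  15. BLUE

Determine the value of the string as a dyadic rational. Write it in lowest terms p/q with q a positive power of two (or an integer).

Prefix values for BLUE RED RED RED BLUE RED BLUE RED RED BLUE BLUE RED RED RED BLUE via {L|R} + simplicity:
step 1: add BLUE to get B; options L={ 0 } R={ — } => 1
step 2: add RED to get BR; options L={ 0 } R={ 1 } => 1/2
step 3: add RED to get BRR; options L={ 0 } R={ 1/2 1 } => 1/4
step 4: add RED to get BRRR; options L={ 0 } R={ 1/4 1/2 1 } => 1/8
step 5: add BLUE to get BRRRB; options L={ 0 1/8 } R={ 1/4 1/2 1 } => 3/16
step 6: add RED to get BRRRBR; options L={ 0 1/8 } R={ 3/16 1/4 1/2 1 } => 5/32
step 7: add BLUE to get BRRRBRB; options L={ 0 1/8 5/32 } R={ 3/16 1/4 1/2 1 } => 11/64
step 8: add RED to get BRRRBRBR; options L={ 0 1/8 5/32 } R={ 11/64 3/16 1/4 1/2 1 } => 21/128
step 9: add RED to get BRRRBRBRR; options L={ 0 1/8 5/32 } R={ 21/128 11/64 3/16 1/4 1/2 1 } => 41/256
step 10: add BLUE to get BRRRBRBRRB; options L={ 0 1/8 5/32 41/256 } R={ 21/128 11/64 3/16 1/4 1/2 1 } => 83/512
step 11: add BLUE to get BRRRBRBRRBB; options L={ 0 1/8 5/32 41/256 83/512 } R={ 21/128 11/64 3/16 1/4 1/2 1 } => 167/1024
step 12: add RED to get BRRRBRBRRBBR; options L={ 0 1/8 5/32 41/256 83/512 } R={ 167/1024 21/128 11/64 3/16 1/4 1/2 1 } => 333/2048
step 13: add RED to get BRRRBRBRRBBRR; options L={ 0 1/8 5/32 41/256 83/512 } R={ 333/2048 167/1024 21/128 11/64 3/16 1/4 1/2 1 } => 665/4096
step 14: add RED to get BRRRBRBRRBBRRR; options L={ 0 1/8 5/32 41/256 83/512 } R={ 665/4096 333/2048 167/1024 21/128 11/64 3/16 1/4 1/2 1 } => 1329/8192
step 15: add BLUE to get BRRRBRBRRBBRRRB; options L={ 0 1/8 5/32 41/256 83/512 1329/8192 } R={ 665/4096 333/2048 167/1024 21/128 11/64 3/16 1/4 1/2 1 } => 2659/16384

2659/16384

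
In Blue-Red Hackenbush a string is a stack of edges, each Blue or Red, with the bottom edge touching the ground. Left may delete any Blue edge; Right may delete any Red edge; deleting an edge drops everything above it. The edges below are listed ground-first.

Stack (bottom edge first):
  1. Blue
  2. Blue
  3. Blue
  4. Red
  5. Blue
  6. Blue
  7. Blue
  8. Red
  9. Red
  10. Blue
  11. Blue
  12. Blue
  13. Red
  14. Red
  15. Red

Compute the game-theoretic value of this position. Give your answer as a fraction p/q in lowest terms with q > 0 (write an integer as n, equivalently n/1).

11889/4096

Prefix values for Blue Blue Blue Red Blue Blue Blue Red Red Blue Blue Blue Red Red Red via {L|R} + simplicity:
1 of 15 · B · max L 0 · min R +∞ = 1
2 of 15 · BB · max L 1 · min R +∞ = 2
3 of 15 · BBB · max L 2 · min R +∞ = 3
4 of 15 · BBBR · max L 2 · min R 3 = 5/2
5 of 15 · BBBRB · max L 5/2 · min R 3 = 11/4
6 of 15 · BBBRBB · max L 11/4 · min R 3 = 23/8
7 of 15 · BBBRBBB · max L 23/8 · min R 3 = 47/16
8 of 15 · BBBRBBBR · max L 23/8 · min R 47/16 = 93/32
9 of 15 · BBBRBBBRR · max L 23/8 · min R 93/32 = 185/64
10 of 15 · BBBRBBBRRB · max L 185/64 · min R 93/32 = 371/128
11 of 15 · BBBRBBBRRBB · max L 371/128 · min R 93/32 = 743/256
12 of 15 · BBBRBBBRRBBB · max L 743/256 · min R 93/32 = 1487/512
13 of 15 · BBBRBBBRRBBBR · max L 743/256 · min R 1487/512 = 2973/1024
14 of 15 · BBBRBBBRRBBBRR · max L 743/256 · min R 2973/1024 = 5945/2048
15 of 15 · BBBRBBBRRBBBRRR · max L 743/256 · min R 5945/2048 = 11889/4096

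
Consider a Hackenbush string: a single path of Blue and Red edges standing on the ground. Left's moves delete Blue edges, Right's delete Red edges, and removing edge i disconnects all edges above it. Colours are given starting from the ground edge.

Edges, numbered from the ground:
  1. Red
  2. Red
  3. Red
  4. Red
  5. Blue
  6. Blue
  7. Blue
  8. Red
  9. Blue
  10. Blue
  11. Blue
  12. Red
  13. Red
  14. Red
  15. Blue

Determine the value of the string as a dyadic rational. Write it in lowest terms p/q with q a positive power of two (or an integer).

-6429/2048

1 of 15 · R · max L −∞ · min R 0 ⇒ -1
2 of 15 · RR · max L −∞ · min R -1 ⇒ -2
3 of 15 · RRR · max L −∞ · min R -2 ⇒ -3
4 of 15 · RRRR · max L −∞ · min R -3 ⇒ -4
5 of 15 · RRRRB · max L -4 · min R -3 ⇒ -7/2
6 of 15 · RRRRBB · max L -7/2 · min R -3 ⇒ -13/4
7 of 15 · RRRRBBB · max L -13/4 · min R -3 ⇒ -25/8
8 of 15 · RRRRBBBR · max L -13/4 · min R -25/8 ⇒ -51/16
9 of 15 · RRRRBBBRB · max L -51/16 · min R -25/8 ⇒ -101/32
10 of 15 · RRRRBBBRBB · max L -101/32 · min R -25/8 ⇒ -201/64
11 of 15 · RRRRBBBRBBB · max L -201/64 · min R -25/8 ⇒ -401/128
12 of 15 · RRRRBBBRBBBR · max L -201/64 · min R -401/128 ⇒ -803/256
13 of 15 · RRRRBBBRBBBRR · max L -201/64 · min R -803/256 ⇒ -1607/512
14 of 15 · RRRRBBBRBBBRRR · max L -201/64 · min R -1607/512 ⇒ -3215/1024
15 of 15 · RRRRBBBRBBBRRRB · max L -3215/1024 · min R -1607/512 ⇒ -6429/2048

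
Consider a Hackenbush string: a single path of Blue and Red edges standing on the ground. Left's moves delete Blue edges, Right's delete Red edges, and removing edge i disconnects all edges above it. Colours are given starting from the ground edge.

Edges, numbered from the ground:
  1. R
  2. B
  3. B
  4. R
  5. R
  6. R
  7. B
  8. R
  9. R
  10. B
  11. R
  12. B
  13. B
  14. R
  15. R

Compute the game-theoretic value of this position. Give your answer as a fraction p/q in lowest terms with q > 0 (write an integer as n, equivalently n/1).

edge 1 of 15 (R): {  | 0 } ⇒ -1
edge 2 of 15 (B): { -1 | 0 } ⇒ -1/2
edge 3 of 15 (B): { -1,-1/2 | 0 } ⇒ -1/4
edge 4 of 15 (R): { -1,-1/2 | -1/4,0 } ⇒ -3/8
edge 5 of 15 (R): { -1,-1/2 | -3/8,-1/4,0 } ⇒ -7/16
edge 6 of 15 (R): { -1,-1/2 | -7/16,-3/8,-1/4,0 } ⇒ -15/32
edge 7 of 15 (B): { -1,-1/2,-15/32 | -7/16,-3/8,-1/4,0 } ⇒ -29/64
edge 8 of 15 (R): { -1,-1/2,-15/32 | -29/64,-7/16,-3/8,-1/4,0 } ⇒ -59/128
edge 9 of 15 (R): { -1,-1/2,-15/32 | -59/128,-29/64,-7/16,-3/8,-1/4,0 } ⇒ -119/256
edge 10 of 15 (B): { -1,-1/2,-15/32,-119/256 | -59/128,-29/64,-7/16,-3/8,-1/4,0 } ⇒ -237/512
edge 11 of 15 (R): { -1,-1/2,-15/32,-119/256 | -237/512,-59/128,-29/64,-7/16,-3/8,-1/4,0 } ⇒ -475/1024
edge 12 of 15 (B): { -1,-1/2,-15/32,-119/256,-475/1024 | -237/512,-59/128,-29/64,-7/16,-3/8,-1/4,0 } ⇒ -949/2048
edge 13 of 15 (B): { -1,-1/2,-15/32,-119/256,-475/1024,-949/2048 | -237/512,-59/128,-29/64,-7/16,-3/8,-1/4,0 } ⇒ -1897/4096
edge 14 of 15 (R): { -1,-1/2,-15/32,-119/256,-475/1024,-949/2048 | -1897/4096,-237/512,-59/128,-29/64,-7/16,-3/8,-1/4,0 } ⇒ -3795/8192
edge 15 of 15 (R): { -1,-1/2,-15/32,-119/256,-475/1024,-949/2048 | -3795/8192,-1897/4096,-237/512,-59/128,-29/64,-7/16,-3/8,-1/4,0 } ⇒ -7591/16384

-7591/16384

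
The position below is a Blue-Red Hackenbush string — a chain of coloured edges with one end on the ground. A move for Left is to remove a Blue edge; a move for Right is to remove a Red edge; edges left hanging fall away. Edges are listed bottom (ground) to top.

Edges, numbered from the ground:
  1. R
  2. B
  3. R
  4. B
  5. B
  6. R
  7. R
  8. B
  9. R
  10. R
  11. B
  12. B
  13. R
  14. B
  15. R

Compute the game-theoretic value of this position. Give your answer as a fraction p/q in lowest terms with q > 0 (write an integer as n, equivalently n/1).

-9931/16384

1 of 15 · R · max L −∞ · min R 0 so -1
2 of 15 · RB · max L -1 · min R 0 so -1/2
3 of 15 · RBR · max L -1 · min R -1/2 so -3/4
4 of 15 · RBRB · max L -3/4 · min R -1/2 so -5/8
5 of 15 · RBRBB · max L -5/8 · min R -1/2 so -9/16
6 of 15 · RBRBBR · max L -5/8 · min R -9/16 so -19/32
7 of 15 · RBRBBRR · max L -5/8 · min R -19/32 so -39/64
8 of 15 · RBRBBRRB · max L -39/64 · min R -19/32 so -77/128
9 of 15 · RBRBBRRBR · max L -39/64 · min R -77/128 so -155/256
10 of 15 · RBRBBRRBRR · max L -39/64 · min R -155/256 so -311/512
11 of 15 · RBRBBRRBRRB · max L -311/512 · min R -155/256 so -621/1024
12 of 15 · RBRBBRRBRRBB · max L -621/1024 · min R -155/256 so -1241/2048
13 of 15 · RBRBBRRBRRBBR · max L -621/1024 · min R -1241/2048 so -2483/4096
14 of 15 · RBRBBRRBRRBBRB · max L -2483/4096 · min R -1241/2048 so -4965/8192
15 of 15 · RBRBBRRBRRBBRBR · max L -2483/4096 · min R -4965/8192 so -9931/16384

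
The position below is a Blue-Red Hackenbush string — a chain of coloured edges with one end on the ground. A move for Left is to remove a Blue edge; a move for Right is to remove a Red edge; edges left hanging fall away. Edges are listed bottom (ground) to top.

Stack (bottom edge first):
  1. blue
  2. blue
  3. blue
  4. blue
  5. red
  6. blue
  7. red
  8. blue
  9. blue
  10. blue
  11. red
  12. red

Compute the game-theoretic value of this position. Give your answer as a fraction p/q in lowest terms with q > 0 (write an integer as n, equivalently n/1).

953/256

edge 1 of 12 (blue): { 0 | ∅ } = 1
edge 2 of 12 (blue): { 0, 1 | ∅ } = 2
edge 3 of 12 (blue): { 0, 1, 2 | ∅ } = 3
edge 4 of 12 (blue): { 0, 1, 2, 3 | ∅ } = 4
edge 5 of 12 (red): { 0, 1, 2, 3 | 4 } = 7/2
edge 6 of 12 (blue): { 0, 1, 2, 3, 7/2 | 4 } = 15/4
edge 7 of 12 (red): { 0, 1, 2, 3, 7/2 | 15/4, 4 } = 29/8
edge 8 of 12 (blue): { 0, 1, 2, 3, 7/2, 29/8 | 15/4, 4 } = 59/16
edge 9 of 12 (blue): { 0, 1, 2, 3, 7/2, 29/8, 59/16 | 15/4, 4 } = 119/32
edge 10 of 12 (blue): { 0, 1, 2, 3, 7/2, 29/8, 59/16, 119/32 | 15/4, 4 } = 239/64
edge 11 of 12 (red): { 0, 1, 2, 3, 7/2, 29/8, 59/16, 119/32 | 239/64, 15/4, 4 } = 477/128
edge 12 of 12 (red): { 0, 1, 2, 3, 7/2, 29/8, 59/16, 119/32 | 477/128, 239/64, 15/4, 4 } = 953/256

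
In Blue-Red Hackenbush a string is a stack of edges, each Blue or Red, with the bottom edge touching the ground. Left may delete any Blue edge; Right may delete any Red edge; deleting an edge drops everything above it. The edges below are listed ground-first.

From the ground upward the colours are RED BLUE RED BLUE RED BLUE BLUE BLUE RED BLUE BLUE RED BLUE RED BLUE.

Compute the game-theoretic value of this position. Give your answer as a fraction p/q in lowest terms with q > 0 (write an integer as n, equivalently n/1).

-10389/16384

Recurse on prefixes of the 15-edge string RED BLUE RED BLUE RED BLUE BLUE BLUE RED BLUE BLUE RED BLUE RED BLUE:
R: Left { · }, Right { 0 } so simplest -1
RB: Left { -1 }, Right { 0 } so simplest -1/2
RBR: Left { -1 }, Right { -1/2,0 } so simplest -3/4
RBRB: Left { -1,-3/4 }, Right { -1/2,0 } so simplest -5/8
RBRBR: Left { -1,-3/4 }, Right { -5/8,-1/2,0 } so simplest -11/16
RBRBRB: Left { -1,-3/4,-11/16 }, Right { -5/8,-1/2,0 } so simplest -21/32
RBRBRBB: Left { -1,-3/4,-11/16,-21/32 }, Right { -5/8,-1/2,0 } so simplest -41/64
RBRBRBBB: Left { -1,-3/4,-11/16,-21/32,-41/64 }, Right { -5/8,-1/2,0 } so simplest -81/128
RBRBRBBBR: Left { -1,-3/4,-11/16,-21/32,-41/64 }, Right { -81/128,-5/8,-1/2,0 } so simplest -163/256
RBRBRBBBRB: Left { -1,-3/4,-11/16,-21/32,-41/64,-163/256 }, Right { -81/128,-5/8,-1/2,0 } so simplest -325/512
RBRBRBBBRBB: Left { -1,-3/4,-11/16,-21/32,-41/64,-163/256,-325/512 }, Right { -81/128,-5/8,-1/2,0 } so simplest -649/1024
RBRBRBBBRBBR: Left { -1,-3/4,-11/16,-21/32,-41/64,-163/256,-325/512 }, Right { -649/1024,-81/128,-5/8,-1/2,0 } so simplest -1299/2048
RBRBRBBBRBBRB: Left { -1,-3/4,-11/16,-21/32,-41/64,-163/256,-325/512,-1299/2048 }, Right { -649/1024,-81/128,-5/8,-1/2,0 } so simplest -2597/4096
RBRBRBBBRBBRBR: Left { -1,-3/4,-11/16,-21/32,-41/64,-163/256,-325/512,-1299/2048 }, Right { -2597/4096,-649/1024,-81/128,-5/8,-1/2,0 } so simplest -5195/8192
RBRBRBBBRBBRBRB: Left { -1,-3/4,-11/16,-21/32,-41/64,-163/256,-325/512,-1299/2048,-5195/8192 }, Right { -2597/4096,-649/1024,-81/128,-5/8,-1/2,0 } so simplest -10389/16384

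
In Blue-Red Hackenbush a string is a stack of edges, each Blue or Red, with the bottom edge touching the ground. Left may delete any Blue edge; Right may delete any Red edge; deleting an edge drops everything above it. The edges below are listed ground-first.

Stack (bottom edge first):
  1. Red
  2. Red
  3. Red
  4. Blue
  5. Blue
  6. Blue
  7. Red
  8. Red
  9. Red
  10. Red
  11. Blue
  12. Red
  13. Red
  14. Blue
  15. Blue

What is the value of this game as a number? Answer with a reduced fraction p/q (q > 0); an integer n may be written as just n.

-9177/4096

Prefix values for Red Red Red Blue Blue Blue Red Red Red Red Blue Red Red Blue Blue via {L|R} + simplicity:
v_1 [R]  L=[none]  R=[0]  so -1
v_2 [RR]  L=[none]  R=[-1,0]  so -2
v_3 [RRR]  L=[none]  R=[-2,-1,0]  so -3
v_4 [RRRB]  L=[-3]  R=[-2,-1,0]  so -5/2
v_5 [RRRBB]  L=[-3,-5/2]  R=[-2,-1,0]  so -9/4
v_6 [RRRBBB]  L=[-3,-5/2,-9/4]  R=[-2,-1,0]  so -17/8
v_7 [RRRBBBR]  L=[-3,-5/2,-9/4]  R=[-17/8,-2,-1,0]  so -35/16
v_8 [RRRBBBRR]  L=[-3,-5/2,-9/4]  R=[-35/16,-17/8,-2,-1,0]  so -71/32
v_9 [RRRBBBRRR]  L=[-3,-5/2,-9/4]  R=[-71/32,-35/16,-17/8,-2,-1,0]  so -143/64
v_10 [RRRBBBRRRR]  L=[-3,-5/2,-9/4]  R=[-143/64,-71/32,-35/16,-17/8,-2,-1,0]  so -287/128
v_11 [RRRBBBRRRRB]  L=[-3,-5/2,-9/4,-287/128]  R=[-143/64,-71/32,-35/16,-17/8,-2,-1,0]  so -573/256
v_12 [RRRBBBRRRRBR]  L=[-3,-5/2,-9/4,-287/128]  R=[-573/256,-143/64,-71/32,-35/16,-17/8,-2,-1,0]  so -1147/512
v_13 [RRRBBBRRRRBRR]  L=[-3,-5/2,-9/4,-287/128]  R=[-1147/512,-573/256,-143/64,-71/32,-35/16,-17/8,-2,-1,0]  so -2295/1024
v_14 [RRRBBBRRRRBRRB]  L=[-3,-5/2,-9/4,-287/128,-2295/1024]  R=[-1147/512,-573/256,-143/64,-71/32,-35/16,-17/8,-2,-1,0]  so -4589/2048
v_15 [RRRBBBRRRRBRRBB]  L=[-3,-5/2,-9/4,-287/128,-2295/1024,-4589/2048]  R=[-1147/512,-573/256,-143/64,-71/32,-35/16,-17/8,-2,-1,0]  so -9177/4096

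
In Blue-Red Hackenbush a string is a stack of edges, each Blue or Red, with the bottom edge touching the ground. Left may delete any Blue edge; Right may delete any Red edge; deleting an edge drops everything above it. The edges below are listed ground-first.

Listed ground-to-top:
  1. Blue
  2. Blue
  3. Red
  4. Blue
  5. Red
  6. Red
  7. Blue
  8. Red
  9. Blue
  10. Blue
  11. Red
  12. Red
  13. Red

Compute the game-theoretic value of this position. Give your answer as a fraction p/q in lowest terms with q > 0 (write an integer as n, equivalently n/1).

3249/2048

Build val(s[:k]) for k = 1..13, string s = Blue Blue Red Blue Red Red Blue Red Blue Blue Red Red Red.
edge 1 of 13 (Blue): { 0 | none } → 1
edge 2 of 13 (Blue): { 0; 1 | none } → 2
edge 3 of 13 (Red): { 0; 1 | 2 } → 3/2
edge 4 of 13 (Blue): { 0; 1; 3/2 | 2 } → 7/4
edge 5 of 13 (Red): { 0; 1; 3/2 | 7/4; 2 } → 13/8
edge 6 of 13 (Red): { 0; 1; 3/2 | 13/8; 7/4; 2 } → 25/16
edge 7 of 13 (Blue): { 0; 1; 3/2; 25/16 | 13/8; 7/4; 2 } → 51/32
edge 8 of 13 (Red): { 0; 1; 3/2; 25/16 | 51/32; 13/8; 7/4; 2 } → 101/64
edge 9 of 13 (Blue): { 0; 1; 3/2; 25/16; 101/64 | 51/32; 13/8; 7/4; 2 } → 203/128
edge 10 of 13 (Blue): { 0; 1; 3/2; 25/16; 101/64; 203/128 | 51/32; 13/8; 7/4; 2 } → 407/256
edge 11 of 13 (Red): { 0; 1; 3/2; 25/16; 101/64; 203/128 | 407/256; 51/32; 13/8; 7/4; 2 } → 813/512
edge 12 of 13 (Red): { 0; 1; 3/2; 25/16; 101/64; 203/128 | 813/512; 407/256; 51/32; 13/8; 7/4; 2 } → 1625/1024
edge 13 of 13 (Red): { 0; 1; 3/2; 25/16; 101/64; 203/128 | 1625/1024; 813/512; 407/256; 51/32; 13/8; 7/4; 2 } → 3249/2048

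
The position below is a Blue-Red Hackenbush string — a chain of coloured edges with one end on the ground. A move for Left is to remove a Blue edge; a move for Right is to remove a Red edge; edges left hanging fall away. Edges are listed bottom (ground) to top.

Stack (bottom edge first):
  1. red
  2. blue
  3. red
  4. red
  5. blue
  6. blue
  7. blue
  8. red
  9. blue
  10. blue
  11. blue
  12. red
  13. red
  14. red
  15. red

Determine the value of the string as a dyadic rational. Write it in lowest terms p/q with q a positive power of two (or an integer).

Recurse on prefixes of the 15-edge string red blue red red blue blue blue red blue blue blue red red red red:
1 of 15 · r · max L −∞ · min R 0 so -1
2 of 15 · rb · max L -1 · min R 0 so -1/2
3 of 15 · rbr · max L -1 · min R -1/2 so -3/4
4 of 15 · rbrr · max L -1 · min R -3/4 so -7/8
5 of 15 · rbrrb · max L -7/8 · min R -3/4 so -13/16
6 of 15 · rbrrbb · max L -13/16 · min R -3/4 so -25/32
7 of 15 · rbrrbbb · max L -25/32 · min R -3/4 so -49/64
8 of 15 · rbrrbbbr · max L -25/32 · min R -49/64 so -99/128
9 of 15 · rbrrbbbrb · max L -99/128 · min R -49/64 so -197/256
10 of 15 · rbrrbbbrbb · max L -197/256 · min R -49/64 so -393/512
11 of 15 · rbrrbbbrbbb · max L -393/512 · min R -49/64 so -785/1024
12 of 15 · rbrrbbbrbbbr · max L -393/512 · min R -785/1024 so -1571/2048
13 of 15 · rbrrbbbrbbbrr · max L -393/512 · min R -1571/2048 so -3143/4096
14 of 15 · rbrrbbbrbbbrrr · max L -393/512 · min R -3143/4096 so -6287/8192
15 of 15 · rbrrbbbrbbbrrrr · max L -393/512 · min R -6287/8192 so -12575/16384

-12575/16384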